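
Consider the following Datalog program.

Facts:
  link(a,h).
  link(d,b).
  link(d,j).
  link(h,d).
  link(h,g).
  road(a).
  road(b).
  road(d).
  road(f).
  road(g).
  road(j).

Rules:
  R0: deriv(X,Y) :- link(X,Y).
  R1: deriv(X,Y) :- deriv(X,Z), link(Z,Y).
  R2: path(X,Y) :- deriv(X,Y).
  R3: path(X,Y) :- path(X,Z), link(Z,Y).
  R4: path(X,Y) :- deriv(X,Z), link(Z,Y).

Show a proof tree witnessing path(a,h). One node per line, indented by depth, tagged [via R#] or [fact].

path(a,h)  [via R2]
  deriv(a,h)  [via R0]
    link(a,h)  [fact]

round 1: derive deriv(a,h) via R0 from link(a,h)
round 1: derive deriv(d,b) via R0 from link(d,b)
round 1: derive deriv(d,j) via R0 from link(d,j)
round 1: derive deriv(h,d) via R0 from link(h,d)
round 1: derive deriv(h,g) via R0 from link(h,g)
round 2: derive deriv(a,d) via R1 from deriv(a,h), link(h,d)
round 2: derive deriv(a,g) via R1 from deriv(a,h), link(h,g)
round 2: derive deriv(h,b) via R1 from deriv(h,d), link(d,b)
round 2: derive deriv(h,j) via R1 from deriv(h,d), link(d,j)
round 2: derive path(a,h) via R2 from deriv(a,h)
round 2: derive path(d,b) via R2 from deriv(d,b)
round 2: derive path(d,j) via R2 from deriv(d,j)
round 2: derive path(h,d) via R2 from deriv(h,d)
round 2: derive path(h,g) via R2 from deriv(h,g)
round 2: derive path(a,d) via R4 from deriv(a,h), link(h,d)
round 2: derive path(a,g) via R4 from deriv(a,h), link(h,g)
round 2: derive path(h,b) via R4 from deriv(h,d), link(d,b)
round 2: derive path(h,j) via R4 from deriv(h,d), link(d,j)
round 3: derive deriv(a,b) via R1 from deriv(a,d), link(d,b)
round 3: derive deriv(a,j) via R1 from deriv(a,d), link(d,j)
round 3: derive path(a,b) via R3 from path(a,d), link(d,b)
round 3: derive path(a,j) via R3 from path(a,d), link(d,j)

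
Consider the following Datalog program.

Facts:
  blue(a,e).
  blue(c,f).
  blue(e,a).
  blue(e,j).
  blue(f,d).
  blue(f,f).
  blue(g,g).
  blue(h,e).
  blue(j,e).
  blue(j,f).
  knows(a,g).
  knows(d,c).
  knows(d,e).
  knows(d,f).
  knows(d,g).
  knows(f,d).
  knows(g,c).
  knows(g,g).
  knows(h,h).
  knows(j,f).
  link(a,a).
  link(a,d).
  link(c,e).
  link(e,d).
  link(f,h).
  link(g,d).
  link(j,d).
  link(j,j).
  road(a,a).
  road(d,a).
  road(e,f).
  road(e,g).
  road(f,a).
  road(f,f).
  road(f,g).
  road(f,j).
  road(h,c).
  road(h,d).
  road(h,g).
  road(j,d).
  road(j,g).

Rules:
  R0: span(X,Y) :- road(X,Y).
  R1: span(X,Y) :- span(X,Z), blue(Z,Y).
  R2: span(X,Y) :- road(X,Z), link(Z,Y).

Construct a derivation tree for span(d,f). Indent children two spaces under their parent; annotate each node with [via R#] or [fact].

round 1: derive span(a,a) via R0 from road(a,a)
round 1: derive span(d,a) via R0 from road(d,a)
round 1: derive span(e,f) via R0 from road(e,f)
round 1: derive span(e,g) via R0 from road(e,g)
round 1: derive span(f,a) via R0 from road(f,a)
round 1: derive span(f,f) via R0 from road(f,f)
round 1: derive span(f,g) via R0 from road(f,g)
round 1: derive span(f,j) via R0 from road(f,j)
round 1: derive span(h,c) via R0 from road(h,c)
round 1: derive span(h,d) via R0 from road(h,d)
round 1: derive span(h,g) via R0 from road(h,g)
round 1: derive span(j,d) via R0 from road(j,d)
round 1: derive span(j,g) via R0 from road(j,g)
round 1: derive span(a,d) via R2 from road(a,a), link(a,d)
round 1: derive span(d,d) via R2 from road(d,a), link(a,d)
round 1: derive span(e,d) via R2 from road(e,g), link(g,d)
round 1: derive span(e,h) via R2 from road(e,f), link(f,h)
round 1: derive span(f,d) via R2 from road(f,a), link(a,d)
round 1: derive span(f,h) via R2 from road(f,f), link(f,h)
round 1: derive span(h,e) via R2 from road(h,c), link(c,e)
round 2: derive span(a,e) via R1 from span(a,a), blue(a,e)
round 2: derive span(d,e) via R1 from span(d,a), blue(a,e)
round 2: derive span(e,e) via R1 from span(e,h), blue(h,e)
round 2: derive span(f,e) via R1 from span(f,a), blue(a,e)
round 2: derive span(h,a) via R1 from span(h,e), blue(e,a)
round 2: derive span(h,f) via R1 from span(h,c), blue(c,f)
round 2: derive span(h,j) via R1 from span(h,e), blue(e,j)
round 3: derive span(a,j) via R1 from span(a,e), blue(e,j)
round 3: derive span(d,j) via R1 from span(d,e), blue(e,j)
round 3: derive span(e,a) via R1 from span(e,e), blue(e,a)
round 3: derive span(e,j) via R1 from span(e,e), blue(e,j)
round 4: derive span(a,f) via R1 from span(a,j), blue(j,f)
round 4: derive span(d,f) via R1 from span(d,j), blue(j,f)

span(d,f)  [via R1]
  span(d,j)  [via R1]
    span(d,e)  [via R1]
      span(d,a)  [via R0]
        road(d,a)  [fact]
      blue(a,e)  [fact]
    blue(e,j)  [fact]
  blue(j,f)  [fact]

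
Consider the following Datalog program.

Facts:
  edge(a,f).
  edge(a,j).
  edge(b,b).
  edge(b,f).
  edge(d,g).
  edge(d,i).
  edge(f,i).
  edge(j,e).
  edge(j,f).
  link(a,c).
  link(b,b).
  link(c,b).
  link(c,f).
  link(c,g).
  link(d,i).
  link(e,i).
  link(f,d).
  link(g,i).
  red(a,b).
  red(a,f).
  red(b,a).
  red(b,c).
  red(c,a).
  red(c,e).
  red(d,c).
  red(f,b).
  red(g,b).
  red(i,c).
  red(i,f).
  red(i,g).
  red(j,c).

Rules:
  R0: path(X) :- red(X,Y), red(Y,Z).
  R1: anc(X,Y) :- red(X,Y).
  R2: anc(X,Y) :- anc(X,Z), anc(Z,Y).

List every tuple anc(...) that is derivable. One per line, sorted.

round 1: derive anc(a,b) via R1 from red(a,b)
round 1: derive anc(a,f) via R1 from red(a,f)
round 1: derive anc(b,a) via R1 from red(b,a)
round 1: derive anc(b,c) via R1 from red(b,c)
round 1: derive anc(c,a) via R1 from red(c,a)
round 1: derive anc(c,e) via R1 from red(c,e)
round 1: derive anc(d,c) via R1 from red(d,c)
round 1: derive anc(f,b) via R1 from red(f,b)
round 1: derive anc(g,b) via R1 from red(g,b)
round 1: derive anc(i,c) via R1 from red(i,c)
round 1: derive anc(i,f) via R1 from red(i,f)
round 1: derive anc(i,g) via R1 from red(i,g)
round 1: derive anc(j,c) via R1 from red(j,c)
round 2: derive anc(a,a) via R2 from anc(a,b), anc(b,a)
round 2: derive anc(a,c) via R2 from anc(a,b), anc(b,c)
round 2: derive anc(b,b) via R2 from anc(b,a), anc(a,b)
round 2: derive anc(b,e) via R2 from anc(b,c), anc(c,e)
round 2: derive anc(b,f) via R2 from anc(b,a), anc(a,f)
round 2: derive anc(c,b) via R2 from anc(c,a), anc(a,b)
round 2: derive anc(c,f) via R2 from anc(c,a), anc(a,f)
round 2: derive anc(d,a) via R2 from anc(d,c), anc(c,a)
round 2: derive anc(d,e) via R2 from anc(d,c), anc(c,e)
round 2: derive anc(f,a) via R2 from anc(f,b), anc(b,a)
round 2: derive anc(f,c) via R2 from anc(f,b), anc(b,c)
round 2: derive anc(g,a) via R2 from anc(g,b), anc(b,a)
round 2: derive anc(g,c) via R2 from anc(g,b), anc(b,c)
round 2: derive anc(i,a) via R2 from anc(i,c), anc(c,a)
round 2: derive anc(i,b) via R2 from anc(i,f), anc(f,b)
round 2: derive anc(i,e) via R2 from anc(i,c), anc(c,e)
round 2: derive anc(j,a) via R2 from anc(j,c), anc(c,a)
round 2: derive anc(j,e) via R2 from anc(j,c), anc(c,e)
round 3: derive anc(a,e) via R2 from anc(a,b), anc(b,e)
round 3: derive anc(c,c) via R2 from anc(c,a), anc(a,c)
round 3: derive anc(d,b) via R2 from anc(d,a), anc(a,b)
round 3: derive anc(d,f) via R2 from anc(d,a), anc(a,f)
round 3: derive anc(f,e) via R2 from anc(f,b), anc(b,e)
round 3: derive anc(f,f) via R2 from anc(f,a), anc(a,f)
round 3: derive anc(g,e) via R2 from anc(g,b), anc(b,e)
round 3: derive anc(g,f) via R2 from anc(g,a), anc(a,f)
round 3: derive anc(j,b) via R2 from anc(j,a), anc(a,b)
round 3: derive anc(j,f) via R2 from anc(j,a), anc(a,f)

anc(a,a)
anc(a,b)
anc(a,c)
anc(a,e)
anc(a,f)
anc(b,a)
anc(b,b)
anc(b,c)
anc(b,e)
anc(b,f)
anc(c,a)
anc(c,b)
anc(c,c)
anc(c,e)
anc(c,f)
anc(d,a)
anc(d,b)
anc(d,c)
anc(d,e)
anc(d,f)
anc(f,a)
anc(f,b)
anc(f,c)
anc(f,e)
anc(f,f)
anc(g,a)
anc(g,b)
anc(g,c)
anc(g,e)
anc(g,f)
anc(i,a)
anc(i,b)
anc(i,c)
anc(i,e)
anc(i,f)
anc(i,g)
anc(j,a)
anc(j,b)
anc(j,c)
anc(j,e)
anc(j,f)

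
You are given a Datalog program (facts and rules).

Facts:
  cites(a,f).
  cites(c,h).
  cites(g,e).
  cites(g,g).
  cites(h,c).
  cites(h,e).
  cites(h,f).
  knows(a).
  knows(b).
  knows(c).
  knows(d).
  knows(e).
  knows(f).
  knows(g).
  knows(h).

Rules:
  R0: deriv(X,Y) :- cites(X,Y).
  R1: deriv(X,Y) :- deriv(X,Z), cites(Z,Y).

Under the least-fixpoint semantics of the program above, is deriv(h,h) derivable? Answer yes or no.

yes

round 1: derive deriv(a,f) via R0 from cites(a,f)
round 1: derive deriv(c,h) via R0 from cites(c,h)
round 1: derive deriv(g,e) via R0 from cites(g,e)
round 1: derive deriv(g,g) via R0 from cites(g,g)
round 1: derive deriv(h,c) via R0 from cites(h,c)
round 1: derive deriv(h,e) via R0 from cites(h,e)
round 1: derive deriv(h,f) via R0 from cites(h,f)
round 2: derive deriv(c,c) via R1 from deriv(c,h), cites(h,c)
round 2: derive deriv(c,e) via R1 from deriv(c,h), cites(h,e)
round 2: derive deriv(c,f) via R1 from deriv(c,h), cites(h,f)
round 2: derive deriv(h,h) via R1 from deriv(h,c), cites(c,h)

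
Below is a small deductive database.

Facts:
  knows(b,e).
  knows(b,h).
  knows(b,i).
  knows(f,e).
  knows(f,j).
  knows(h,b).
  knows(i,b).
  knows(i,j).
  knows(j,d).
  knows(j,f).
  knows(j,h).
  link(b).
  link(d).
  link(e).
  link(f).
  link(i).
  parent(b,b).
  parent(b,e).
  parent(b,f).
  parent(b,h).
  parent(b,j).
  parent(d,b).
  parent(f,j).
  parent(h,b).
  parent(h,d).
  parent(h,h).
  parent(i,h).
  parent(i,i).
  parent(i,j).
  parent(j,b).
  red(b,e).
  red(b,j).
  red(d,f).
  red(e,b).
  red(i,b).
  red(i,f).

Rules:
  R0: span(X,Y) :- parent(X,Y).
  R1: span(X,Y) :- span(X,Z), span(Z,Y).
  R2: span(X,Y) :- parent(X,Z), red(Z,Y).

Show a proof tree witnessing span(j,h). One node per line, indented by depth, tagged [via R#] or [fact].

round 1: derive span(b,b) via R0 from parent(b,b)
round 1: derive span(b,e) via R0 from parent(b,e)
round 1: derive span(b,f) via R0 from parent(b,f)
round 1: derive span(b,h) via R0 from parent(b,h)
round 1: derive span(b,j) via R0 from parent(b,j)
round 1: derive span(d,b) via R0 from parent(d,b)
round 1: derive span(f,j) via R0 from parent(f,j)
round 1: derive span(h,b) via R0 from parent(h,b)
round 1: derive span(h,d) via R0 from parent(h,d)
round 1: derive span(h,h) via R0 from parent(h,h)
round 1: derive span(i,h) via R0 from parent(i,h)
round 1: derive span(i,i) via R0 from parent(i,i)
round 1: derive span(i,j) via R0 from parent(i,j)
round 1: derive span(j,b) via R0 from parent(j,b)
round 1: derive span(d,e) via R2 from parent(d,b), red(b,e)
round 1: derive span(d,j) via R2 from parent(d,b), red(b,j)
round 1: derive span(h,e) via R2 from parent(h,b), red(b,e)
round 1: derive span(h,f) via R2 from parent(h,d), red(d,f)
round 1: derive span(h,j) via R2 from parent(h,b), red(b,j)
round 1: derive span(i,b) via R2 from parent(i,i), red(i,b)
round 1: derive span(i,f) via R2 from parent(i,i), red(i,f)
round 1: derive span(j,e) via R2 from parent(j,b), red(b,e)
round 1: derive span(j,j) via R2 from parent(j,b), red(b,j)
round 2: derive span(b,d) via R1 from span(b,h), span(h,d)
round 2: derive span(d,f) via R1 from span(d,b), span(b,f)
round 2: derive span(d,h) via R1 from span(d,b), span(b,h)
round 2: derive span(f,b) via R1 from span(f,j), span(j,b)
round 2: derive span(f,e) via R1 from span(f,j), span(j,e)
round 2: derive span(i,d) via R1 from span(i,h), span(h,d)
round 2: derive span(i,e) via R1 from span(i,b), span(b,e)
round 2: derive span(j,f) via R1 from span(j,b), span(b,f)
round 2: derive span(j,h) via R1 from span(j,b), span(b,h)
round 3: derive span(d,d) via R1 from span(d,b), span(b,d)
round 3: derive span(f,d) via R1 from span(f,b), span(b,d)
round 3: derive span(f,f) via R1 from span(f,b), span(b,f)
round 3: derive span(f,h) via R1 from span(f,b), span(b,h)
round 3: derive span(j,d) via R1 from span(j,b), span(b,d)

span(j,h)  [via R1]
  span(j,b)  [via R0]
    parent(j,b)  [fact]
  span(b,h)  [via R0]
    parent(b,h)  [fact]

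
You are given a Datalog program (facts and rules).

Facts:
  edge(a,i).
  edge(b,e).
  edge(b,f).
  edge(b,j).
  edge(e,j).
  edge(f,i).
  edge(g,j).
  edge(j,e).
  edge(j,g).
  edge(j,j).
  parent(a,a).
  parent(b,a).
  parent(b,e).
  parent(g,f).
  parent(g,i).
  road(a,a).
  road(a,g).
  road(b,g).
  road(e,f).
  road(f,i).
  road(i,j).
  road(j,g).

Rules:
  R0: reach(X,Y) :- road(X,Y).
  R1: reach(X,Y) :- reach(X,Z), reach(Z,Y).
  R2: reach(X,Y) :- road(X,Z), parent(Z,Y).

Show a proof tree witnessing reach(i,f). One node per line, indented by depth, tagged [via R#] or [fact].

reach(i,f)  [via R1]
  reach(i,j)  [via R0]
    road(i,j)  [fact]
  reach(j,f)  [via R2]
    road(j,g)  [fact]
    parent(g,f)  [fact]

round 1: derive reach(a,a) via R0 from road(a,a)
round 1: derive reach(a,g) via R0 from road(a,g)
round 1: derive reach(b,g) via R0 from road(b,g)
round 1: derive reach(e,f) via R0 from road(e,f)
round 1: derive reach(f,i) via R0 from road(f,i)
round 1: derive reach(i,j) via R0 from road(i,j)
round 1: derive reach(j,g) via R0 from road(j,g)
round 1: derive reach(a,f) via R2 from road(a,g), parent(g,f)
round 1: derive reach(a,i) via R2 from road(a,g), parent(g,i)
round 1: derive reach(b,f) via R2 from road(b,g), parent(g,f)
round 1: derive reach(b,i) via R2 from road(b,g), parent(g,i)
round 1: derive reach(j,f) via R2 from road(j,g), parent(g,f)
round 1: derive reach(j,i) via R2 from road(j,g), parent(g,i)
round 2: derive reach(a,j) via R1 from reach(a,i), reach(i,j)
round 2: derive reach(b,j) via R1 from reach(b,i), reach(i,j)
round 2: derive reach(e,i) via R1 from reach(e,f), reach(f,i)
round 2: derive reach(f,j) via R1 from reach(f,i), reach(i,j)
round 2: derive reach(i,f) via R1 from reach(i,j), reach(j,f)
round 2: derive reach(i,g) via R1 from reach(i,j), reach(j,g)
round 2: derive reach(i,i) via R1 from reach(i,j), reach(j,i)
round 2: derive reach(j,j) via R1 from reach(j,i), reach(i,j)
round 3: derive reach(e,g) via R1 from reach(e,i), reach(i,g)
round 3: derive reach(e,j) via R1 from reach(e,f), reach(f,j)
round 3: derive reach(f,f) via R1 from reach(f,i), reach(i,f)
round 3: derive reach(f,g) via R1 from reach(f,i), reach(i,g)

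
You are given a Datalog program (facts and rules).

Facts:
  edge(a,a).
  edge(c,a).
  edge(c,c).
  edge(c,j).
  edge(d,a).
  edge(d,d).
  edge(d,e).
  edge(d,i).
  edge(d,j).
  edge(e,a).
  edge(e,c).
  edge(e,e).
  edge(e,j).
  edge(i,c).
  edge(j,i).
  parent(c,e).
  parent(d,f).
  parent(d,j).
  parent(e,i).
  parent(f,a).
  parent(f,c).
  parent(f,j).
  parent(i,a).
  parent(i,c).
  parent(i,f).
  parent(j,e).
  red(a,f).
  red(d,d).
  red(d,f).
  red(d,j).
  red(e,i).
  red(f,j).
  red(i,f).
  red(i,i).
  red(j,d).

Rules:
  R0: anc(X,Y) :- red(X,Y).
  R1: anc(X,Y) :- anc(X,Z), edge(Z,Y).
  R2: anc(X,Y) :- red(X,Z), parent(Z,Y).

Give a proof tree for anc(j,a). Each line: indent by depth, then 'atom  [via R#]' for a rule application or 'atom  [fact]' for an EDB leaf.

anc(j,a)  [via R1]
  anc(j,d)  [via R0]
    red(j,d)  [fact]
  edge(d,a)  [fact]

round 1: derive anc(a,f) via R0 from red(a,f)
round 1: derive anc(d,d) via R0 from red(d,d)
round 1: derive anc(d,f) via R0 from red(d,f)
round 1: derive anc(d,j) via R0 from red(d,j)
round 1: derive anc(e,i) via R0 from red(e,i)
round 1: derive anc(f,j) via R0 from red(f,j)
round 1: derive anc(i,f) via R0 from red(i,f)
round 1: derive anc(i,i) via R0 from red(i,i)
round 1: derive anc(j,d) via R0 from red(j,d)
round 1: derive anc(a,a) via R2 from red(a,f), parent(f,a)
round 1: derive anc(a,c) via R2 from red(a,f), parent(f,c)
round 1: derive anc(a,j) via R2 from red(a,f), parent(f,j)
round 1: derive anc(d,a) via R2 from red(d,f), parent(f,a)
round 1: derive anc(d,c) via R2 from red(d,f), parent(f,c)
round 1: derive anc(d,e) via R2 from red(d,j), parent(j,e)
round 1: derive anc(e,a) via R2 from red(e,i), parent(i,a)
round 1: derive anc(e,c) via R2 from red(e,i), parent(i,c)
round 1: derive anc(e,f) via R2 from red(e,i), parent(i,f)
round 1: derive anc(f,e) via R2 from red(f,j), parent(j,e)
round 1: derive anc(i,a) via R2 from red(i,f), parent(f,a)
round 1: derive anc(i,c) via R2 from red(i,f), parent(f,c)
round 1: derive anc(i,j) via R2 from red(i,f), parent(f,j)
round 1: derive anc(j,f) via R2 from red(j,d), parent(d,f)
round 1: derive anc(j,j) via R2 from red(j,d), parent(d,j)
round 2: derive anc(a,i) via R1 from anc(a,j), edge(j,i)
round 2: derive anc(d,i) via R1 from anc(d,d), edge(d,i)
round 2: derive anc(e,j) via R1 from anc(e,c), edge(c,j)
round 2: derive anc(f,a) via R1 from anc(f,e), edge(e,a)
round 2: derive anc(f,c) via R1 from anc(f,e), edge(e,c)
round 2: derive anc(f,i) via R1 from anc(f,j), edge(j,i)
round 2: derive anc(j,a) via R1 from anc(j,d), edge(d,a)
round 2: derive anc(j,e) via R1 from anc(j,d), edge(d,e)
round 2: derive anc(j,i) via R1 from anc(j,d), edge(d,i)
round 3: derive anc(j,c) via R1 from anc(j,e), edge(e,c)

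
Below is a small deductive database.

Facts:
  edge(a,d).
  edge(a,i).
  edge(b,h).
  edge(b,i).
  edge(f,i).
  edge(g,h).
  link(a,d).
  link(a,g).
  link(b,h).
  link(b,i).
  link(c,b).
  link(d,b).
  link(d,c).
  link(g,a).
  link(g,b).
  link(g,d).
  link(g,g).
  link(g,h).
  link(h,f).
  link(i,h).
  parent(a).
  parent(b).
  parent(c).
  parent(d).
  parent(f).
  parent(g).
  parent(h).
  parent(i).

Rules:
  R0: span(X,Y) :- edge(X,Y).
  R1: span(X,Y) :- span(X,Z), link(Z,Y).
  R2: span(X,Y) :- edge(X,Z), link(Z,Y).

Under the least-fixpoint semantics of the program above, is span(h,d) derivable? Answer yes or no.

round 1: derive span(a,d) via R0 from edge(a,d)
round 1: derive span(a,i) via R0 from edge(a,i)
round 1: derive span(b,h) via R0 from edge(b,h)
round 1: derive span(b,i) via R0 from edge(b,i)
round 1: derive span(f,i) via R0 from edge(f,i)
round 1: derive span(g,h) via R0 from edge(g,h)
round 1: derive span(a,b) via R2 from edge(a,d), link(d,b)
round 1: derive span(a,c) via R2 from edge(a,d), link(d,c)
round 1: derive span(a,h) via R2 from edge(a,i), link(i,h)
round 1: derive span(b,f) via R2 from edge(b,h), link(h,f)
round 1: derive span(f,h) via R2 from edge(f,i), link(i,h)
round 1: derive span(g,f) via R2 from edge(g,h), link(h,f)
round 2: derive span(a,f) via R1 from span(a,h), link(h,f)
round 2: derive span(f,f) via R1 from span(f,h), link(h,f)

no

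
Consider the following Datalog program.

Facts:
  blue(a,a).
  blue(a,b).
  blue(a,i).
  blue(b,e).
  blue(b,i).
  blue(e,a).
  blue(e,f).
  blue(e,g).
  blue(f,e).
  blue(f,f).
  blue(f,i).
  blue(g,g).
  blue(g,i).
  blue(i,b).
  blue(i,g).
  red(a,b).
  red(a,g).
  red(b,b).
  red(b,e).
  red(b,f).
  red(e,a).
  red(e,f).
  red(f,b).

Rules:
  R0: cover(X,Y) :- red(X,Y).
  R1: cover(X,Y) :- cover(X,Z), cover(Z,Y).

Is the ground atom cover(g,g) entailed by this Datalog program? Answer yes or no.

no

round 1: derive cover(a,b) via R0 from red(a,b)
round 1: derive cover(a,g) via R0 from red(a,g)
round 1: derive cover(b,b) via R0 from red(b,b)
round 1: derive cover(b,e) via R0 from red(b,e)
round 1: derive cover(b,f) via R0 from red(b,f)
round 1: derive cover(e,a) via R0 from red(e,a)
round 1: derive cover(e,f) via R0 from red(e,f)
round 1: derive cover(f,b) via R0 from red(f,b)
round 2: derive cover(a,e) via R1 from cover(a,b), cover(b,e)
round 2: derive cover(a,f) via R1 from cover(a,b), cover(b,f)
round 2: derive cover(b,a) via R1 from cover(b,e), cover(e,a)
round 2: derive cover(e,b) via R1 from cover(e,a), cover(a,b)
round 2: derive cover(e,g) via R1 from cover(e,a), cover(a,g)
round 2: derive cover(f,e) via R1 from cover(f,b), cover(b,e)
round 2: derive cover(f,f) via R1 from cover(f,b), cover(b,f)
round 3: derive cover(a,a) via R1 from cover(a,b), cover(b,a)
round 3: derive cover(b,g) via R1 from cover(b,a), cover(a,g)
round 3: derive cover(e,e) via R1 from cover(e,a), cover(a,e)
round 3: derive cover(f,a) via R1 from cover(f,b), cover(b,a)
round 3: derive cover(f,g) via R1 from cover(f,e), cover(e,g)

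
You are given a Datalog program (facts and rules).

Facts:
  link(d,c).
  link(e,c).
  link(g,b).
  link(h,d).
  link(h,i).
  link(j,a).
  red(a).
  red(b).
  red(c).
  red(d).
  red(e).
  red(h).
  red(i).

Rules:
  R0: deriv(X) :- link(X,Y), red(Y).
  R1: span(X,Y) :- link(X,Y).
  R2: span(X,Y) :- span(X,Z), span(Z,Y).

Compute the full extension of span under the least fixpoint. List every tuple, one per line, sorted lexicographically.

round 1: derive span(d,c) via R1 from link(d,c)
round 1: derive span(e,c) via R1 from link(e,c)
round 1: derive span(g,b) via R1 from link(g,b)
round 1: derive span(h,d) via R1 from link(h,d)
round 1: derive span(h,i) via R1 from link(h,i)
round 1: derive span(j,a) via R1 from link(j,a)
round 2: derive span(h,c) via R2 from span(h,d), span(d,c)

span(d,c)
span(e,c)
span(g,b)
span(h,c)
span(h,d)
span(h,i)
span(j,a)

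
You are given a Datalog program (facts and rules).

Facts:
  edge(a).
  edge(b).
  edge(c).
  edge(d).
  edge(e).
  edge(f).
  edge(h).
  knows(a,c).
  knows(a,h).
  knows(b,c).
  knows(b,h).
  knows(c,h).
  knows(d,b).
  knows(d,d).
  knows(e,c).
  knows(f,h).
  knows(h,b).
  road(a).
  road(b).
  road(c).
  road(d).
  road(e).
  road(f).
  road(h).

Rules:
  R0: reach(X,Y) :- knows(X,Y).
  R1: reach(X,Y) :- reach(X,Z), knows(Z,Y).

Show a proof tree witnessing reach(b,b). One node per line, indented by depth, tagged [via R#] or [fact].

round 1: derive reach(a,c) via R0 from knows(a,c)
round 1: derive reach(a,h) via R0 from knows(a,h)
round 1: derive reach(b,c) via R0 from knows(b,c)
round 1: derive reach(b,h) via R0 from knows(b,h)
round 1: derive reach(c,h) via R0 from knows(c,h)
round 1: derive reach(d,b) via R0 from knows(d,b)
round 1: derive reach(d,d) via R0 from knows(d,d)
round 1: derive reach(e,c) via R0 from knows(e,c)
round 1: derive reach(f,h) via R0 from knows(f,h)
round 1: derive reach(h,b) via R0 from knows(h,b)
round 2: derive reach(a,b) via R1 from reach(a,h), knows(h,b)
round 2: derive reach(b,b) via R1 from reach(b,h), knows(h,b)
round 2: derive reach(c,b) via R1 from reach(c,h), knows(h,b)
round 2: derive reach(d,c) via R1 from reach(d,b), knows(b,c)
round 2: derive reach(d,h) via R1 from reach(d,b), knows(b,h)
round 2: derive reach(e,h) via R1 from reach(e,c), knows(c,h)
round 2: derive reach(f,b) via R1 from reach(f,h), knows(h,b)
round 2: derive reach(h,c) via R1 from reach(h,b), knows(b,c)
round 2: derive reach(h,h) via R1 from reach(h,b), knows(b,h)
round 3: derive reach(c,c) via R1 from reach(c,b), knows(b,c)
round 3: derive reach(e,b) via R1 from reach(e,h), knows(h,b)
round 3: derive reach(f,c) via R1 from reach(f,b), knows(b,c)

reach(b,b)  [via R1]
  reach(b,h)  [via R0]
    knows(b,h)  [fact]
  knows(h,b)  [fact]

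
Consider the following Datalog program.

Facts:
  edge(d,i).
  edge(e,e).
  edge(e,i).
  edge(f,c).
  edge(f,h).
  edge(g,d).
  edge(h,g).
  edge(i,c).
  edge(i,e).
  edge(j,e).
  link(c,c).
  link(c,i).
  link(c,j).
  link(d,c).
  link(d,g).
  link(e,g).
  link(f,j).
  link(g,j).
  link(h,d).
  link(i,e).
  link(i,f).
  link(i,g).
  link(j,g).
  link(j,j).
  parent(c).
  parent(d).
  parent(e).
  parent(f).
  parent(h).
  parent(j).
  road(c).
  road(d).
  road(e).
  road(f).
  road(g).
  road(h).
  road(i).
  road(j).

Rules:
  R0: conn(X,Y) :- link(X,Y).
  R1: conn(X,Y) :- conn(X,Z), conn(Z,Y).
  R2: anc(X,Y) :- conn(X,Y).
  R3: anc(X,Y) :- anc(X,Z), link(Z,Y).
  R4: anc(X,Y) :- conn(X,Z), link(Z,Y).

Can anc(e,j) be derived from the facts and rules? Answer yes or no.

round 1: derive conn(c,c) via R0 from link(c,c)
round 1: derive conn(c,i) via R0 from link(c,i)
round 1: derive conn(c,j) via R0 from link(c,j)
round 1: derive conn(d,c) via R0 from link(d,c)
round 1: derive conn(d,g) via R0 from link(d,g)
round 1: derive conn(e,g) via R0 from link(e,g)
round 1: derive conn(f,j) via R0 from link(f,j)
round 1: derive conn(g,j) via R0 from link(g,j)
round 1: derive conn(h,d) via R0 from link(h,d)
round 1: derive conn(i,e) via R0 from link(i,e)
round 1: derive conn(i,f) via R0 from link(i,f)
round 1: derive conn(i,g) via R0 from link(i,g)
round 1: derive conn(j,g) via R0 from link(j,g)
round 1: derive conn(j,j) via R0 from link(j,j)
round 2: derive conn(c,e) via R1 from conn(c,i), conn(i,e)
round 2: derive conn(c,f) via R1 from conn(c,i), conn(i,f)
round 2: derive conn(c,g) via R1 from conn(c,i), conn(i,g)
round 2: derive conn(d,i) via R1 from conn(d,c), conn(c,i)
round 2: derive conn(d,j) via R1 from conn(d,c), conn(c,j)
round 2: derive conn(e,j) via R1 from conn(e,g), conn(g,j)
round 2: derive conn(f,g) via R1 from conn(f,j), conn(j,g)
round 2: derive conn(g,g) via R1 from conn(g,j), conn(j,g)
round 2: derive conn(h,c) via R1 from conn(h,d), conn(d,c)
round 2: derive conn(h,g) via R1 from conn(h,d), conn(d,g)
round 2: derive conn(i,j) via R1 from conn(i,f), conn(f,j)
round 2: derive anc(c,c) via R2 from conn(c,c)
round 2: derive anc(c,i) via R2 from conn(c,i)
round 2: derive anc(c,j) via R2 from conn(c,j)
round 2: derive anc(d,c) via R2 from conn(d,c)
round 2: derive anc(d,g) via R2 from conn(d,g)
round 2: derive anc(e,g) via R2 from conn(e,g)
round 2: derive anc(f,j) via R2 from conn(f,j)
round 2: derive anc(g,j) via R2 from conn(g,j)
round 2: derive anc(h,d) via R2 from conn(h,d)
round 2: derive anc(i,e) via R2 from conn(i,e)
round 2: derive anc(i,f) via R2 from conn(i,f)
round 2: derive anc(i,g) via R2 from conn(i,g)
round 2: derive anc(j,g) via R2 from conn(j,g)
round 2: derive anc(j,j) via R2 from conn(j,j)
round 2: derive anc(c,e) via R4 from conn(c,i), link(i,e)
round 2: derive anc(c,f) via R4 from conn(c,i), link(i,f)
round 2: derive anc(c,g) via R4 from conn(c,i), link(i,g)
round 2: derive anc(d,i) via R4 from conn(d,c), link(c,i)
round 2: derive anc(d,j) via R4 from conn(d,c), link(c,j)
round 2: derive anc(e,j) via R4 from conn(e,g), link(g,j)
round 2: derive anc(f,g) via R4 from conn(f,j), link(j,g)
round 2: derive anc(g,g) via R4 from conn(g,j), link(j,g)
round 2: derive anc(h,c) via R4 from conn(h,d), link(d,c)
round 2: derive anc(h,g) via R4 from conn(h,d), link(d,g)
round 2: derive anc(i,j) via R4 from conn(i,f), link(f,j)
round 3: derive conn(d,e) via R1 from conn(d,c), conn(c,e)
round 3: derive conn(d,f) via R1 from conn(d,c), conn(c,f)
round 3: derive conn(h,e) via R1 from conn(h,c), conn(c,e)
round 3: derive conn(h,f) via R1 from conn(h,c), conn(c,f)
round 3: derive conn(h,i) via R1 from conn(h,c), conn(c,i)
round 3: derive conn(h,j) via R1 from conn(h,c), conn(c,j)
round 3: derive anc(d,e) via R3 from anc(d,i), link(i,e)
round 3: derive anc(d,f) via R3 from anc(d,i), link(i,f)
round 3: derive anc(h,i) via R3 from anc(h,c), link(c,i)
round 3: derive anc(h,j) via R3 from anc(h,c), link(c,j)
round 4: derive anc(h,e) via R2 from conn(h,e)
round 4: derive anc(h,f) via R2 from conn(h,f)

yes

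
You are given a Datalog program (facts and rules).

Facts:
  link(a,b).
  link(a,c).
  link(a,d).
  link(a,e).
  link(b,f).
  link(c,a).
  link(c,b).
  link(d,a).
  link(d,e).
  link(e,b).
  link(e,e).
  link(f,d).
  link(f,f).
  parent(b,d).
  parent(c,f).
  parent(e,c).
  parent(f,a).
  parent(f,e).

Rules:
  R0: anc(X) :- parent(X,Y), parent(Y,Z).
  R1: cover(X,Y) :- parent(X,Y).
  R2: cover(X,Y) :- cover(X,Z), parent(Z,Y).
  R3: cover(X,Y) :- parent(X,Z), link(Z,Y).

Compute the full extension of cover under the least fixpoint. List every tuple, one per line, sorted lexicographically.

cover(b,a)
cover(b,c)
cover(b,d)
cover(b,e)
cover(b,f)
cover(c,a)
cover(c,c)
cover(c,d)
cover(c,e)
cover(c,f)
cover(e,a)
cover(e,b)
cover(e,c)
cover(e,d)
cover(e,e)
cover(e,f)
cover(f,a)
cover(f,b)
cover(f,c)
cover(f,d)
cover(f,e)
cover(f,f)

round 1: derive cover(b,d) via R1 from parent(b,d)
round 1: derive cover(c,f) via R1 from parent(c,f)
round 1: derive cover(e,c) via R1 from parent(e,c)
round 1: derive cover(f,a) via R1 from parent(f,a)
round 1: derive cover(f,e) via R1 from parent(f,e)
round 1: derive cover(b,a) via R3 from parent(b,d), link(d,a)
round 1: derive cover(b,e) via R3 from parent(b,d), link(d,e)
round 1: derive cover(c,d) via R3 from parent(c,f), link(f,d)
round 1: derive cover(e,a) via R3 from parent(e,c), link(c,a)
round 1: derive cover(e,b) via R3 from parent(e,c), link(c,b)
round 1: derive cover(f,b) via R3 from parent(f,a), link(a,b)
round 1: derive cover(f,c) via R3 from parent(f,a), link(a,c)
round 1: derive cover(f,d) via R3 from parent(f,a), link(a,d)
round 2: derive cover(b,c) via R2 from cover(b,e), parent(e,c)
round 2: derive cover(c,a) via R2 from cover(c,f), parent(f,a)
round 2: derive cover(c,e) via R2 from cover(c,f), parent(f,e)
round 2: derive cover(e,d) via R2 from cover(e,b), parent(b,d)
round 2: derive cover(e,f) via R2 from cover(e,c), parent(c,f)
round 2: derive cover(f,f) via R2 from cover(f,c), parent(c,f)
round 3: derive cover(b,f) via R2 from cover(b,c), parent(c,f)
round 3: derive cover(c,c) via R2 from cover(c,e), parent(e,c)
round 3: derive cover(e,e) via R2 from cover(e,f), parent(f,e)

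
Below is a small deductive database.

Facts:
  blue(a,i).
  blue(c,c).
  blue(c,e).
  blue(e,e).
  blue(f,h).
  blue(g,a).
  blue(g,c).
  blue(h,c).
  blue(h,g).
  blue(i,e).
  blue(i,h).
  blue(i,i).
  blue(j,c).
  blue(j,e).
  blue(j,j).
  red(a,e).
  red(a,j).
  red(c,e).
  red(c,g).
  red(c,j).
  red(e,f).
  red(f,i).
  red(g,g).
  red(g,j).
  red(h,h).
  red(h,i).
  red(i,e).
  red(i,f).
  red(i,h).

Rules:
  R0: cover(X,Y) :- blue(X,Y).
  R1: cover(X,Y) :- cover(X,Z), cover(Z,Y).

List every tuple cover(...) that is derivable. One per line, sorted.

cover(a,a)
cover(a,c)
cover(a,e)
cover(a,g)
cover(a,h)
cover(a,i)
cover(c,c)
cover(c,e)
cover(e,e)
cover(f,a)
cover(f,c)
cover(f,e)
cover(f,g)
cover(f,h)
cover(f,i)
cover(g,a)
cover(g,c)
cover(g,e)
cover(g,g)
cover(g,h)
cover(g,i)
cover(h,a)
cover(h,c)
cover(h,e)
cover(h,g)
cover(h,h)
cover(h,i)
cover(i,a)
cover(i,c)
cover(i,e)
cover(i,g)
cover(i,h)
cover(i,i)
cover(j,c)
cover(j,e)
cover(j,j)

round 1: derive cover(a,i) via R0 from blue(a,i)
round 1: derive cover(c,c) via R0 from blue(c,c)
round 1: derive cover(c,e) via R0 from blue(c,e)
round 1: derive cover(e,e) via R0 from blue(e,e)
round 1: derive cover(f,h) via R0 from blue(f,h)
round 1: derive cover(g,a) via R0 from blue(g,a)
round 1: derive cover(g,c) via R0 from blue(g,c)
round 1: derive cover(h,c) via R0 from blue(h,c)
round 1: derive cover(h,g) via R0 from blue(h,g)
round 1: derive cover(i,e) via R0 from blue(i,e)
round 1: derive cover(i,h) via R0 from blue(i,h)
round 1: derive cover(i,i) via R0 from blue(i,i)
round 1: derive cover(j,c) via R0 from blue(j,c)
round 1: derive cover(j,e) via R0 from blue(j,e)
round 1: derive cover(j,j) via R0 from blue(j,j)
round 2: derive cover(a,e) via R1 from cover(a,i), cover(i,e)
round 2: derive cover(a,h) via R1 from cover(a,i), cover(i,h)
round 2: derive cover(f,c) via R1 from cover(f,h), cover(h,c)
round 2: derive cover(f,g) via R1 from cover(f,h), cover(h,g)
round 2: derive cover(g,e) via R1 from cover(g,c), cover(c,e)
round 2: derive cover(g,i) via R1 from cover(g,a), cover(a,i)
round 2: derive cover(h,a) via R1 from cover(h,g), cover(g,a)
round 2: derive cover(h,e) via R1 from cover(h,c), cover(c,e)
round 2: derive cover(i,c) via R1 from cover(i,h), cover(h,c)
round 2: derive cover(i,g) via R1 from cover(i,h), cover(h,g)
round 3: derive cover(a,a) via R1 from cover(a,h), cover(h,a)
round 3: derive cover(a,c) via R1 from cover(a,h), cover(h,c)
round 3: derive cover(a,g) via R1 from cover(a,h), cover(h,g)
round 3: derive cover(f,a) via R1 from cover(f,g), cover(g,a)
round 3: derive cover(f,e) via R1 from cover(f,c), cover(c,e)
round 3: derive cover(f,i) via R1 from cover(f,g), cover(g,i)
round 3: derive cover(g,g) via R1 from cover(g,i), cover(i,g)
round 3: derive cover(g,h) via R1 from cover(g,a), cover(a,h)
round 3: derive cover(h,h) via R1 from cover(h,a), cover(a,h)
round 3: derive cover(h,i) via R1 from cover(h,a), cover(a,i)
round 3: derive cover(i,a) via R1 from cover(i,g), cover(g,a)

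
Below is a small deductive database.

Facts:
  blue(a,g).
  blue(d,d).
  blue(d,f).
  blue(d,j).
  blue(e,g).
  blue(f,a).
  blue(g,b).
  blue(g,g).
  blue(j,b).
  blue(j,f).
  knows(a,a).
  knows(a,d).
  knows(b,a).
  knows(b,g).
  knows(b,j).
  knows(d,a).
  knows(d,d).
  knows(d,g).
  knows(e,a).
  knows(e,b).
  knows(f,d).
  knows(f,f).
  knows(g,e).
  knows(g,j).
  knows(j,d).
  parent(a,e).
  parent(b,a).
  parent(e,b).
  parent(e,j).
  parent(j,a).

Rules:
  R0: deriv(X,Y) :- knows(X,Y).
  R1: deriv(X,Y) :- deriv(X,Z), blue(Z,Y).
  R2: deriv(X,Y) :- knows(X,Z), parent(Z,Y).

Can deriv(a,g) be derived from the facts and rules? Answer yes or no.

round 1: derive deriv(a,a) via R0 from knows(a,a)
round 1: derive deriv(a,d) via R0 from knows(a,d)
round 1: derive deriv(b,a) via R0 from knows(b,a)
round 1: derive deriv(b,g) via R0 from knows(b,g)
round 1: derive deriv(b,j) via R0 from knows(b,j)
round 1: derive deriv(d,a) via R0 from knows(d,a)
round 1: derive deriv(d,d) via R0 from knows(d,d)
round 1: derive deriv(d,g) via R0 from knows(d,g)
round 1: derive deriv(e,a) via R0 from knows(e,a)
round 1: derive deriv(e,b) via R0 from knows(e,b)
round 1: derive deriv(f,d) via R0 from knows(f,d)
round 1: derive deriv(f,f) via R0 from knows(f,f)
round 1: derive deriv(g,e) via R0 from knows(g,e)
round 1: derive deriv(g,j) via R0 from knows(g,j)
round 1: derive deriv(j,d) via R0 from knows(j,d)
round 1: derive deriv(a,e) via R2 from knows(a,a), parent(a,e)
round 1: derive deriv(b,e) via R2 from knows(b,a), parent(a,e)
round 1: derive deriv(d,e) via R2 from knows(d,a), parent(a,e)
round 1: derive deriv(e,e) via R2 from knows(e,a), parent(a,e)
round 1: derive deriv(g,a) via R2 from knows(g,j), parent(j,a)
round 1: derive deriv(g,b) via R2 from knows(g,e), parent(e,b)
round 2: derive deriv(a,f) via R1 from deriv(a,d), blue(d,f)
round 2: derive deriv(a,g) via R1 from deriv(a,a), blue(a,g)
round 2: derive deriv(a,j) via R1 from deriv(a,d), blue(d,j)
round 2: derive deriv(b,b) via R1 from deriv(b,g), blue(g,b)
round 2: derive deriv(b,f) via R1 from deriv(b,j), blue(j,f)
round 2: derive deriv(d,b) via R1 from deriv(d,g), blue(g,b)
round 2: derive deriv(d,f) via R1 from deriv(d,d), blue(d,f)
round 2: derive deriv(d,j) via R1 from deriv(d,d), blue(d,j)
round 2: derive deriv(e,g) via R1 from deriv(e,a), blue(a,g)
round 2: derive deriv(f,a) via R1 from deriv(f,f), blue(f,a)
round 2: derive deriv(f,j) via R1 from deriv(f,d), blue(d,j)
round 2: derive deriv(g,f) via R1 from deriv(g,j), blue(j,f)
round 2: derive deriv(g,g) via R1 from deriv(g,a), blue(a,g)
round 2: derive deriv(j,f) via R1 from deriv(j,d), blue(d,f)
round 2: derive deriv(j,j) via R1 from deriv(j,d), blue(d,j)
round 3: derive deriv(a,b) via R1 from deriv(a,g), blue(g,b)
round 3: derive deriv(f,b) via R1 from deriv(f,j), blue(j,b)
round 3: derive deriv(f,g) via R1 from deriv(f,a), blue(a,g)
round 3: derive deriv(j,a) via R1 from deriv(j,f), blue(f,a)
round 3: derive deriv(j,b) via R1 from deriv(j,j), blue(j,b)
round 4: derive deriv(j,g) via R1 from deriv(j,a), blue(a,g)

yes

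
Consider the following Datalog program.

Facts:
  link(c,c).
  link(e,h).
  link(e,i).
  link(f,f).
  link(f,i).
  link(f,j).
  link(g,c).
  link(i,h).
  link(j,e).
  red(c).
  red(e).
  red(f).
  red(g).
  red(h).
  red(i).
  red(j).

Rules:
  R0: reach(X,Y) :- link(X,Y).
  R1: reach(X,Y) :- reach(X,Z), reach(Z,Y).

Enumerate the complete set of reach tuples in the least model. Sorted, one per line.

reach(c,c)
reach(e,h)
reach(e,i)
reach(f,e)
reach(f,f)
reach(f,h)
reach(f,i)
reach(f,j)
reach(g,c)
reach(i,h)
reach(j,e)
reach(j,h)
reach(j,i)

round 1: derive reach(c,c) via R0 from link(c,c)
round 1: derive reach(e,h) via R0 from link(e,h)
round 1: derive reach(e,i) via R0 from link(e,i)
round 1: derive reach(f,f) via R0 from link(f,f)
round 1: derive reach(f,i) via R0 from link(f,i)
round 1: derive reach(f,j) via R0 from link(f,j)
round 1: derive reach(g,c) via R0 from link(g,c)
round 1: derive reach(i,h) via R0 from link(i,h)
round 1: derive reach(j,e) via R0 from link(j,e)
round 2: derive reach(f,e) via R1 from reach(f,j), reach(j,e)
round 2: derive reach(f,h) via R1 from reach(f,i), reach(i,h)
round 2: derive reach(j,h) via R1 from reach(j,e), reach(e,h)
round 2: derive reach(j,i) via R1 from reach(j,e), reach(e,i)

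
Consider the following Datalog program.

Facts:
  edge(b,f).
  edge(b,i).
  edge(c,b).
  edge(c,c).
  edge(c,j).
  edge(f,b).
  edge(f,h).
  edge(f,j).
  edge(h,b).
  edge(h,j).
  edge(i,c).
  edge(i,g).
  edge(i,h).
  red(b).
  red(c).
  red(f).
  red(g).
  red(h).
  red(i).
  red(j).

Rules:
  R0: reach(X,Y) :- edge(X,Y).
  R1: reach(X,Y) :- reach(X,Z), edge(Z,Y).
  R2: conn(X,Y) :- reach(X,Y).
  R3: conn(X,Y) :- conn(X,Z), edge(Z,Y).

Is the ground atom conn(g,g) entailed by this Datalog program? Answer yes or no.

round 1: derive reach(b,f) via R0 from edge(b,f)
round 1: derive reach(b,i) via R0 from edge(b,i)
round 1: derive reach(c,b) via R0 from edge(c,b)
round 1: derive reach(c,c) via R0 from edge(c,c)
round 1: derive reach(c,j) via R0 from edge(c,j)
round 1: derive reach(f,b) via R0 from edge(f,b)
round 1: derive reach(f,h) via R0 from edge(f,h)
round 1: derive reach(f,j) via R0 from edge(f,j)
round 1: derive reach(h,b) via R0 from edge(h,b)
round 1: derive reach(h,j) via R0 from edge(h,j)
round 1: derive reach(i,c) via R0 from edge(i,c)
round 1: derive reach(i,g) via R0 from edge(i,g)
round 1: derive reach(i,h) via R0 from edge(i,h)
round 2: derive reach(b,b) via R1 from reach(b,f), edge(f,b)
round 2: derive reach(b,c) via R1 from reach(b,i), edge(i,c)
round 2: derive reach(b,g) via R1 from reach(b,i), edge(i,g)
round 2: derive reach(b,h) via R1 from reach(b,f), edge(f,h)
round 2: derive reach(b,j) via R1 from reach(b,f), edge(f,j)
round 2: derive reach(c,f) via R1 from reach(c,b), edge(b,f)
round 2: derive reach(c,i) via R1 from reach(c,b), edge(b,i)
round 2: derive reach(f,f) via R1 from reach(f,b), edge(b,f)
round 2: derive reach(f,i) via R1 from reach(f,b), edge(b,i)
round 2: derive reach(h,f) via R1 from reach(h,b), edge(b,f)
round 2: derive reach(h,i) via R1 from reach(h,b), edge(b,i)
round 2: derive reach(i,b) via R1 from reach(i,c), edge(c,b)
round 2: derive reach(i,j) via R1 from reach(i,c), edge(c,j)
round 2: derive conn(b,f) via R2 from reach(b,f)
round 2: derive conn(b,i) via R2 from reach(b,i)
round 2: derive conn(c,b) via R2 from reach(c,b)
round 2: derive conn(c,c) via R2 from reach(c,c)
round 2: derive conn(c,j) via R2 from reach(c,j)
round 2: derive conn(f,b) via R2 from reach(f,b)
round 2: derive conn(f,h) via R2 from reach(f,h)
round 2: derive conn(f,j) via R2 from reach(f,j)
round 2: derive conn(h,b) via R2 from reach(h,b)
round 2: derive conn(h,j) via R2 from reach(h,j)
round 2: derive conn(i,c) via R2 from reach(i,c)
round 2: derive conn(i,g) via R2 from reach(i,g)
round 2: derive conn(i,h) via R2 from reach(i,h)
round 3: derive reach(c,g) via R1 from reach(c,i), edge(i,g)
round 3: derive reach(c,h) via R1 from reach(c,f), edge(f,h)
round 3: derive reach(f,c) via R1 from reach(f,i), edge(i,c)
round 3: derive reach(f,g) via R1 from reach(f,i), edge(i,g)
round 3: derive reach(h,c) via R1 from reach(h,i), edge(i,c)
round 3: derive reach(h,g) via R1 from reach(h,i), edge(i,g)
round 3: derive reach(h,h) via R1 from reach(h,f), edge(f,h)
round 3: derive reach(i,f) via R1 from reach(i,b), edge(b,f)
round 3: derive reach(i,i) via R1 from reach(i,b), edge(b,i)
round 3: derive conn(b,b) via R2 from reach(b,b)
round 3: derive conn(b,c) via R2 from reach(b,c)
round 3: derive conn(b,g) via R2 from reach(b,g)
round 3: derive conn(b,h) via R2 from reach(b,h)
round 3: derive conn(b,j) via R2 from reach(b,j)
round 3: derive conn(c,f) via R2 from reach(c,f)
round 3: derive conn(c,i) via R2 from reach(c,i)
round 3: derive conn(f,f) via R2 from reach(f,f)
round 3: derive conn(f,i) via R2 from reach(f,i)
round 3: derive conn(h,f) via R2 from reach(h,f)
round 3: derive conn(h,i) via R2 from reach(h,i)
round 3: derive conn(i,b) via R2 from reach(i,b)
round 3: derive conn(i,j) via R2 from reach(i,j)
round 4: derive conn(c,g) via R2 from reach(c,g)
round 4: derive conn(c,h) via R2 from reach(c,h)
round 4: derive conn(f,c) via R2 from reach(f,c)
round 4: derive conn(f,g) via R2 from reach(f,g)
round 4: derive conn(h,c) via R2 from reach(h,c)
round 4: derive conn(h,g) via R2 from reach(h,g)
round 4: derive conn(h,h) via R2 from reach(h,h)
round 4: derive conn(i,f) via R2 from reach(i,f)
round 4: derive conn(i,i) via R2 from reach(i,i)

no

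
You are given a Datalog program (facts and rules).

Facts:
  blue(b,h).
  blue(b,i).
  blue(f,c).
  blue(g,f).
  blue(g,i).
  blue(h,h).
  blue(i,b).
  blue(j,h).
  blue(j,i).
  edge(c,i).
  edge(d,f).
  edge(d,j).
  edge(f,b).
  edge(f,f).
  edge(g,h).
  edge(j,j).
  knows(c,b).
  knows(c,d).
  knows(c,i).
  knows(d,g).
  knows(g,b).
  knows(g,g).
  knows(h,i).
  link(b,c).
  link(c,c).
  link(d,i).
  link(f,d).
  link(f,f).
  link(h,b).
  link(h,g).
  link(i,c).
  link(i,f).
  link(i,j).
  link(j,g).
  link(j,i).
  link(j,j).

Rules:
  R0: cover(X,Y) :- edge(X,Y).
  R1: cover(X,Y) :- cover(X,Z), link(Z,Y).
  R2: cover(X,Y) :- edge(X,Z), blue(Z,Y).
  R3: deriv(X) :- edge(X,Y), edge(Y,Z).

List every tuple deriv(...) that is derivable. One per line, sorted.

deriv(d)
deriv(f)
deriv(j)

round 1: derive deriv(d) via R3 from edge(d,f), edge(f,b)
round 1: derive deriv(f) via R3 from edge(f,f), edge(f,b)
round 1: derive deriv(j) via R3 from edge(j,j), edge(j,j)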